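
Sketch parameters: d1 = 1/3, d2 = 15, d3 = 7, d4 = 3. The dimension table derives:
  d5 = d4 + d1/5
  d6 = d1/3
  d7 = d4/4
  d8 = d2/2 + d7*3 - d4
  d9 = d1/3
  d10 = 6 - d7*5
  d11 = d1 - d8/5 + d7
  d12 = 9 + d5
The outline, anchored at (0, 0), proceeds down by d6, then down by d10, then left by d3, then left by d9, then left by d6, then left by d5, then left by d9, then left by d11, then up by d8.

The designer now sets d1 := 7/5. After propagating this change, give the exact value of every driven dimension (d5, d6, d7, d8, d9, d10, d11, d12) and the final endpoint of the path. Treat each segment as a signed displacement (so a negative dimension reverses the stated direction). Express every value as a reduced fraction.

d5 = 82/25
d6 = 7/15
d7 = 3/4
d8 = 27/4
d9 = 7/15
d10 = 9/4
d11 = 4/5
d12 = 307/25
endpoint = (-312/25, 121/30)

Apply edit: d1 := 7/5
  d5 = d4 + d1/5 = 82/25
  d6 = d1/3 = 7/15
  d7 = d4/4 = 3/4
  d8 = d2/2 + d7*3 - d4 = 27/4
  d9 = d1/3 = 7/15
  d10 = 6 - d7*5 = 9/4
  d11 = d1 - d8/5 + d7 = 4/5
  d12 = 9 + d5 = 307/25
Walk from origin (0, 0):
  seg 1: down by d6 = 7/15 → (0, -7/15)
  seg 2: down by d10 = 9/4 → (0, -163/60)
  seg 3: left by d3 = 7 → (-7, -163/60)
  seg 4: left by d9 = 7/15 → (-112/15, -163/60)
  seg 5: left by d6 = 7/15 → (-119/15, -163/60)
  seg 6: left by d5 = 82/25 → (-841/75, -163/60)
  seg 7: left by d9 = 7/15 → (-292/25, -163/60)
  seg 8: left by d11 = 4/5 → (-312/25, -163/60)
  seg 9: up by d8 = 27/4 → (-312/25, 121/30)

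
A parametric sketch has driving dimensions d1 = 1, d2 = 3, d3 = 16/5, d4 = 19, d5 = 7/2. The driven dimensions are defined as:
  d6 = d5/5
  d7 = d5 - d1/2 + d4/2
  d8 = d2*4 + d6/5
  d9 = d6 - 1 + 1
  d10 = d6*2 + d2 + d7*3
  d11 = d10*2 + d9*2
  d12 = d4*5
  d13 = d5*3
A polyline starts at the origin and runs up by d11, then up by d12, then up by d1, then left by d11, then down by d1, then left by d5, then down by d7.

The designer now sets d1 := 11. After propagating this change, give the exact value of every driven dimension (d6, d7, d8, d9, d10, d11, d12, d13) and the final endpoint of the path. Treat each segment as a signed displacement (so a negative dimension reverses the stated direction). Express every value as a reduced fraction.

d6 = 7/10
d7 = 15/2
d8 = 607/50
d9 = 7/10
d10 = 269/10
d11 = 276/5
d12 = 95
d13 = 21/2
endpoint = (-587/10, 1427/10)

Apply edit: d1 := 11
  d6 = d5/5 = 7/10
  d7 = d5 - d1/2 + d4/2 = 15/2
  d8 = d2*4 + d6/5 = 607/50
  d9 = d6 - 1 + 1 = 7/10
  d10 = d6*2 + d2 + d7*3 = 269/10
  d11 = d10*2 + d9*2 = 276/5
  d12 = d4*5 = 95
  d13 = d5*3 = 21/2
Walk from origin (0, 0):
  seg 1: up by d11 = 276/5 → (0, 276/5)
  seg 2: up by d12 = 95 → (0, 751/5)
  seg 3: up by d1 = 11 → (0, 806/5)
  seg 4: left by d11 = 276/5 → (-276/5, 806/5)
  seg 5: down by d1 = 11 → (-276/5, 751/5)
  seg 6: left by d5 = 7/2 → (-587/10, 751/5)
  seg 7: down by d7 = 15/2 → (-587/10, 1427/10)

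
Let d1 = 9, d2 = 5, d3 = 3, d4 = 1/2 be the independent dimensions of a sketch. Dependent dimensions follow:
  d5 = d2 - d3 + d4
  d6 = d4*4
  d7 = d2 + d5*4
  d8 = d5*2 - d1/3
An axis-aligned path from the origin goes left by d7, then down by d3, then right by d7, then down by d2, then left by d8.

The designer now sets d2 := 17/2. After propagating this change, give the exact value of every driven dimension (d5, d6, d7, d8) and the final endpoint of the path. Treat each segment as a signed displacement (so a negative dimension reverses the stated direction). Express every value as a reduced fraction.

d5 = 6
d6 = 2
d7 = 65/2
d8 = 9
endpoint = (-9, -23/2)

Apply edit: d2 := 17/2
  d5 = d2 - d3 + d4 = 6
  d6 = d4*4 = 2
  d7 = d2 + d5*4 = 65/2
  d8 = d5*2 - d1/3 = 9
Walk from origin (0, 0):
  seg 1: left by d7 = 65/2 → (-65/2, 0)
  seg 2: down by d3 = 3 → (-65/2, -3)
  seg 3: right by d7 = 65/2 → (0, -3)
  seg 4: down by d2 = 17/2 → (0, -23/2)
  seg 5: left by d8 = 9 → (-9, -23/2)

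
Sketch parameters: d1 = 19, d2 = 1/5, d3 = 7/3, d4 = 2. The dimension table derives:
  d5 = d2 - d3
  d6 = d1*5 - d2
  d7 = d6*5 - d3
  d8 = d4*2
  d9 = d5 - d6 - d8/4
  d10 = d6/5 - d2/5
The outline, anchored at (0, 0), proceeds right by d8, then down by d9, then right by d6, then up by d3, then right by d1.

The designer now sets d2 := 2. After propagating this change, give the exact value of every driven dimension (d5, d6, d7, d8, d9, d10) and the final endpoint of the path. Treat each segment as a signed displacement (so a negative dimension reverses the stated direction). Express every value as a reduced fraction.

d5 = -1/3
d6 = 93
d7 = 1388/3
d8 = 4
d9 = -283/3
d10 = 91/5
endpoint = (116, 290/3)

Apply edit: d2 := 2
  d5 = d2 - d3 = -1/3
  d6 = d1*5 - d2 = 93
  d7 = d6*5 - d3 = 1388/3
  d8 = d4*2 = 4
  d9 = d5 - d6 - d8/4 = -283/3
  d10 = d6/5 - d2/5 = 91/5
Walk from origin (0, 0):
  seg 1: right by d8 = 4 → (4, 0)
  seg 2: down by d9 = -283/3 → (4, 283/3)
  seg 3: right by d6 = 93 → (97, 283/3)
  seg 4: up by d3 = 7/3 → (97, 290/3)
  seg 5: right by d1 = 19 → (116, 290/3)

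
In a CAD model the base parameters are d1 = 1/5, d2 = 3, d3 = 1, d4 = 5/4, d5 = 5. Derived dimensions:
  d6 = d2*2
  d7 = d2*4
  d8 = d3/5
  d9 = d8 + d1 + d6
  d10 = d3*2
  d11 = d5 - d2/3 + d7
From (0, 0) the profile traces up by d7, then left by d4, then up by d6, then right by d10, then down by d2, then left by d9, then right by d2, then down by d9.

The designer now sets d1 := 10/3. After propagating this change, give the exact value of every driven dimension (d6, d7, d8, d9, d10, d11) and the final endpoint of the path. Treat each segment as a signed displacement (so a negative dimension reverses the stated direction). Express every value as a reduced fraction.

Apply edit: d1 := 10/3
  d6 = d2*2 = 6
  d7 = d2*4 = 12
  d8 = d3/5 = 1/5
  d9 = d8 + d1 + d6 = 143/15
  d10 = d3*2 = 2
  d11 = d5 - d2/3 + d7 = 16
Walk from origin (0, 0):
  seg 1: up by d7 = 12 → (0, 12)
  seg 2: left by d4 = 5/4 → (-5/4, 12)
  seg 3: up by d6 = 6 → (-5/4, 18)
  seg 4: right by d10 = 2 → (3/4, 18)
  seg 5: down by d2 = 3 → (3/4, 15)
  seg 6: left by d9 = 143/15 → (-527/60, 15)
  seg 7: right by d2 = 3 → (-347/60, 15)
  seg 8: down by d9 = 143/15 → (-347/60, 82/15)

d6 = 6
d7 = 12
d8 = 1/5
d9 = 143/15
d10 = 2
d11 = 16
endpoint = (-347/60, 82/15)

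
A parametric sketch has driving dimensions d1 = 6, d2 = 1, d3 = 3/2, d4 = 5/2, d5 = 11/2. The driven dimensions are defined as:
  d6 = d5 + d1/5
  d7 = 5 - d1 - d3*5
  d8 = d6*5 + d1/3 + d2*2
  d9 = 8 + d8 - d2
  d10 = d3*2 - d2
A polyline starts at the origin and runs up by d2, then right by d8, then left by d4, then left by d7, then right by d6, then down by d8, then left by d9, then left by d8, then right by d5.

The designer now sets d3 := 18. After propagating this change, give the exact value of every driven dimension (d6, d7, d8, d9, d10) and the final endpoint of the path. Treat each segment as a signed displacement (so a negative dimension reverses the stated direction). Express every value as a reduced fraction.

d6 = 67/10
d7 = -91
d8 = 75/2
d9 = 89/2
d10 = 35
endpoint = (281/5, -73/2)

Apply edit: d3 := 18
  d6 = d5 + d1/5 = 67/10
  d7 = 5 - d1 - d3*5 = -91
  d8 = d6*5 + d1/3 + d2*2 = 75/2
  d9 = 8 + d8 - d2 = 89/2
  d10 = d3*2 - d2 = 35
Walk from origin (0, 0):
  seg 1: up by d2 = 1 → (0, 1)
  seg 2: right by d8 = 75/2 → (75/2, 1)
  seg 3: left by d4 = 5/2 → (35, 1)
  seg 4: left by d7 = -91 → (126, 1)
  seg 5: right by d6 = 67/10 → (1327/10, 1)
  seg 6: down by d8 = 75/2 → (1327/10, -73/2)
  seg 7: left by d9 = 89/2 → (441/5, -73/2)
  seg 8: left by d8 = 75/2 → (507/10, -73/2)
  seg 9: right by d5 = 11/2 → (281/5, -73/2)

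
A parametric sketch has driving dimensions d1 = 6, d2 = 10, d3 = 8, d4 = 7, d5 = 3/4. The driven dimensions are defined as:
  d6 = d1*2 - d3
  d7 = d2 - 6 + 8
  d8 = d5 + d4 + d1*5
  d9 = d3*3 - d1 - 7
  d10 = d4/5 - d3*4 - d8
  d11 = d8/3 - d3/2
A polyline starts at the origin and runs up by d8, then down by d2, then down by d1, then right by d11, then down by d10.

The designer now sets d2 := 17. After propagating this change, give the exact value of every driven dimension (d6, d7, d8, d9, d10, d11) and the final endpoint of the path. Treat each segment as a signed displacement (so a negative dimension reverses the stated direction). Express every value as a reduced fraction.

Apply edit: d2 := 17
  d6 = d1*2 - d3 = 4
  d7 = d2 - 6 + 8 = 19
  d8 = d5 + d4 + d1*5 = 151/4
  d9 = d3*3 - d1 - 7 = 11
  d10 = d4/5 - d3*4 - d8 = -1367/20
  d11 = d8/3 - d3/2 = 103/12
Walk from origin (0, 0):
  seg 1: up by d8 = 151/4 → (0, 151/4)
  seg 2: down by d2 = 17 → (0, 83/4)
  seg 3: down by d1 = 6 → (0, 59/4)
  seg 4: right by d11 = 103/12 → (103/12, 59/4)
  seg 5: down by d10 = -1367/20 → (103/12, 831/10)

d6 = 4
d7 = 19
d8 = 151/4
d9 = 11
d10 = -1367/20
d11 = 103/12
endpoint = (103/12, 831/10)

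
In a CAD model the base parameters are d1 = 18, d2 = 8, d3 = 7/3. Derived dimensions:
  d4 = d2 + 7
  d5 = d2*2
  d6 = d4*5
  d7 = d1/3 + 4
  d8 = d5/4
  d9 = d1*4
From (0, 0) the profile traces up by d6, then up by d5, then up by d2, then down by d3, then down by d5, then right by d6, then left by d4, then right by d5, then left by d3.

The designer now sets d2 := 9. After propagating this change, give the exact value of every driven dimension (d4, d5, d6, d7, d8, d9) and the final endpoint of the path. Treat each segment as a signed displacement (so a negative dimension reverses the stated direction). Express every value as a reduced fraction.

d4 = 16
d5 = 18
d6 = 80
d7 = 10
d8 = 9/2
d9 = 72
endpoint = (239/3, 260/3)

Apply edit: d2 := 9
  d4 = d2 + 7 = 16
  d5 = d2*2 = 18
  d6 = d4*5 = 80
  d7 = d1/3 + 4 = 10
  d8 = d5/4 = 9/2
  d9 = d1*4 = 72
Walk from origin (0, 0):
  seg 1: up by d6 = 80 → (0, 80)
  seg 2: up by d5 = 18 → (0, 98)
  seg 3: up by d2 = 9 → (0, 107)
  seg 4: down by d3 = 7/3 → (0, 314/3)
  seg 5: down by d5 = 18 → (0, 260/3)
  seg 6: right by d6 = 80 → (80, 260/3)
  seg 7: left by d4 = 16 → (64, 260/3)
  seg 8: right by d5 = 18 → (82, 260/3)
  seg 9: left by d3 = 7/3 → (239/3, 260/3)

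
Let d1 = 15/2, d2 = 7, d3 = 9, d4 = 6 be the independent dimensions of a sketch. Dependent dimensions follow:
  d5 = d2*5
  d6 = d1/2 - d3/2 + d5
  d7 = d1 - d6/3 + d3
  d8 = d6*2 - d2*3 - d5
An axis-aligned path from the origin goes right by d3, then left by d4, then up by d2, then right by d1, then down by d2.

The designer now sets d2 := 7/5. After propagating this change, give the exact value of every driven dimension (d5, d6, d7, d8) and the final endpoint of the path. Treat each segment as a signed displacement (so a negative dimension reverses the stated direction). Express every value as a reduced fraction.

Apply edit: d2 := 7/5
  d5 = d2*5 = 7
  d6 = d1/2 - d3/2 + d5 = 25/4
  d7 = d1 - d6/3 + d3 = 173/12
  d8 = d6*2 - d2*3 - d5 = 13/10
Walk from origin (0, 0):
  seg 1: right by d3 = 9 → (9, 0)
  seg 2: left by d4 = 6 → (3, 0)
  seg 3: up by d2 = 7/5 → (3, 7/5)
  seg 4: right by d1 = 15/2 → (21/2, 7/5)
  seg 5: down by d2 = 7/5 → (21/2, 0)

d5 = 7
d6 = 25/4
d7 = 173/12
d8 = 13/10
endpoint = (21/2, 0)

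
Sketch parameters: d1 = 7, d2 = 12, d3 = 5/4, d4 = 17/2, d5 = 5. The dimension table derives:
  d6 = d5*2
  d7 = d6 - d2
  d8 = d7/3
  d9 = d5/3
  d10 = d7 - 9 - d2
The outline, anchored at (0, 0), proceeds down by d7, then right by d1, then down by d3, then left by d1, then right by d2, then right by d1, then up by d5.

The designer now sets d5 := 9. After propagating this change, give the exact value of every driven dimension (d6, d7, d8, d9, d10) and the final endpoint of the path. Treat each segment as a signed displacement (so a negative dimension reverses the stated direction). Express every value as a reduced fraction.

d6 = 18
d7 = 6
d8 = 2
d9 = 3
d10 = -15
endpoint = (19, 7/4)

Apply edit: d5 := 9
  d6 = d5*2 = 18
  d7 = d6 - d2 = 6
  d8 = d7/3 = 2
  d9 = d5/3 = 3
  d10 = d7 - 9 - d2 = -15
Walk from origin (0, 0):
  seg 1: down by d7 = 6 → (0, -6)
  seg 2: right by d1 = 7 → (7, -6)
  seg 3: down by d3 = 5/4 → (7, -29/4)
  seg 4: left by d1 = 7 → (0, -29/4)
  seg 5: right by d2 = 12 → (12, -29/4)
  seg 6: right by d1 = 7 → (19, -29/4)
  seg 7: up by d5 = 9 → (19, 7/4)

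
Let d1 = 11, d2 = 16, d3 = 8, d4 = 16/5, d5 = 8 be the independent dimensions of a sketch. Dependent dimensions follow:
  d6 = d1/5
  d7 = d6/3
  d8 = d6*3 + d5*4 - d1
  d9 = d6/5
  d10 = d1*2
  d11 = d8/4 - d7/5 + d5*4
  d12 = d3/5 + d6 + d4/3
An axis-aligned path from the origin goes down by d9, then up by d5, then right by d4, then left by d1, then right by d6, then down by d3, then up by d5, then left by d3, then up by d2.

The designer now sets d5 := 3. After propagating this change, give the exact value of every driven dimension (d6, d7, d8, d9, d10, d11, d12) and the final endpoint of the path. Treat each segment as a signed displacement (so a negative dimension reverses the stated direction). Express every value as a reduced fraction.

d6 = 11/5
d7 = 11/15
d8 = 38/5
d9 = 11/25
d10 = 22
d11 = 2063/150
d12 = 73/15
endpoint = (-68/5, 339/25)

Apply edit: d5 := 3
  d6 = d1/5 = 11/5
  d7 = d6/3 = 11/15
  d8 = d6*3 + d5*4 - d1 = 38/5
  d9 = d6/5 = 11/25
  d10 = d1*2 = 22
  d11 = d8/4 - d7/5 + d5*4 = 2063/150
  d12 = d3/5 + d6 + d4/3 = 73/15
Walk from origin (0, 0):
  seg 1: down by d9 = 11/25 → (0, -11/25)
  seg 2: up by d5 = 3 → (0, 64/25)
  seg 3: right by d4 = 16/5 → (16/5, 64/25)
  seg 4: left by d1 = 11 → (-39/5, 64/25)
  seg 5: right by d6 = 11/5 → (-28/5, 64/25)
  seg 6: down by d3 = 8 → (-28/5, -136/25)
  seg 7: up by d5 = 3 → (-28/5, -61/25)
  seg 8: left by d3 = 8 → (-68/5, -61/25)
  seg 9: up by d2 = 16 → (-68/5, 339/25)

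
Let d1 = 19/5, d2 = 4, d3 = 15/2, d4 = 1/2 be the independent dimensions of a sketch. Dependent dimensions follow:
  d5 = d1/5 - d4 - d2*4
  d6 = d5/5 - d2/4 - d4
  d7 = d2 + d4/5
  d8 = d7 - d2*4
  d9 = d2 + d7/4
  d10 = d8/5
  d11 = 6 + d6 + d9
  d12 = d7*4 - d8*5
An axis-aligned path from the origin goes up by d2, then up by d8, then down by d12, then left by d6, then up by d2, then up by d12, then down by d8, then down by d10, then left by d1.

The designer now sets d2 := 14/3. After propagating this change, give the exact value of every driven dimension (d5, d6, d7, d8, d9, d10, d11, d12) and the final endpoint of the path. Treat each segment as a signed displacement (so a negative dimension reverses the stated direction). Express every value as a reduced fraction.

Apply edit: d2 := 14/3
  d5 = d1/5 - d4 - d2*4 = -2761/150
  d6 = d5/5 - d2/4 - d4 = -1337/250
  d7 = d2 + d4/5 = 143/30
  d8 = d7 - d2*4 = -139/10
  d9 = d2 + d7/4 = 703/120
  d10 = d8/5 = -139/50
  d11 = 6 + d6 + d9 = 19531/3000
  d12 = d7*4 - d8*5 = 2657/30
Walk from origin (0, 0):
  seg 1: up by d2 = 14/3 → (0, 14/3)
  seg 2: up by d8 = -139/10 → (0, -277/30)
  seg 3: down by d12 = 2657/30 → (0, -489/5)
  seg 4: left by d6 = -1337/250 → (1337/250, -489/5)
  seg 5: up by d2 = 14/3 → (1337/250, -1397/15)
  seg 6: up by d12 = 2657/30 → (1337/250, -137/30)
  seg 7: down by d8 = -139/10 → (1337/250, 28/3)
  seg 8: down by d10 = -139/50 → (1337/250, 1817/150)
  seg 9: left by d1 = 19/5 → (387/250, 1817/150)

d5 = -2761/150
d6 = -1337/250
d7 = 143/30
d8 = -139/10
d9 = 703/120
d10 = -139/50
d11 = 19531/3000
d12 = 2657/30
endpoint = (387/250, 1817/150)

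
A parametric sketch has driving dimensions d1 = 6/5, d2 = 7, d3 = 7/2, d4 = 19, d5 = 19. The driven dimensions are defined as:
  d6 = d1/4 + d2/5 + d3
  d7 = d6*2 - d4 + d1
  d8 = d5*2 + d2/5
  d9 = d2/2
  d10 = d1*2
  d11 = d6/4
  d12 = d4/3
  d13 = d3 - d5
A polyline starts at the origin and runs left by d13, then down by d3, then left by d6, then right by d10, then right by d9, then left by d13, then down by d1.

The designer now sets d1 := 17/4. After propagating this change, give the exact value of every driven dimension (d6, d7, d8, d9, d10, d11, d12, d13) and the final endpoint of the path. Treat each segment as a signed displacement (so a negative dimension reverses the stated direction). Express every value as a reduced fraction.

d6 = 477/80
d7 = -113/40
d8 = 197/5
d9 = 7/2
d10 = 17/2
d11 = 477/320
d12 = 19/3
d13 = -31/2
endpoint = (2963/80, -31/4)

Apply edit: d1 := 17/4
  d6 = d1/4 + d2/5 + d3 = 477/80
  d7 = d6*2 - d4 + d1 = -113/40
  d8 = d5*2 + d2/5 = 197/5
  d9 = d2/2 = 7/2
  d10 = d1*2 = 17/2
  d11 = d6/4 = 477/320
  d12 = d4/3 = 19/3
  d13 = d3 - d5 = -31/2
Walk from origin (0, 0):
  seg 1: left by d13 = -31/2 → (31/2, 0)
  seg 2: down by d3 = 7/2 → (31/2, -7/2)
  seg 3: left by d6 = 477/80 → (763/80, -7/2)
  seg 4: right by d10 = 17/2 → (1443/80, -7/2)
  seg 5: right by d9 = 7/2 → (1723/80, -7/2)
  seg 6: left by d13 = -31/2 → (2963/80, -7/2)
  seg 7: down by d1 = 17/4 → (2963/80, -31/4)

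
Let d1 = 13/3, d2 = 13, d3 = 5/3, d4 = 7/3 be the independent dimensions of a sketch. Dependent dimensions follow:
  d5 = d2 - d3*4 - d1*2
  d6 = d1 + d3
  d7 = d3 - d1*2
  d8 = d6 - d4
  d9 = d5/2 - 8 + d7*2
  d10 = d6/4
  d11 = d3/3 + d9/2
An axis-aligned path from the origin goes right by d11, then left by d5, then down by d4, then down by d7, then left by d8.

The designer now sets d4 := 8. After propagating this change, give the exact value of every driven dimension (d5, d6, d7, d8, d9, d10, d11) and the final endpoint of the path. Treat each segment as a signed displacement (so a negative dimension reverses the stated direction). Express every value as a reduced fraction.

Apply edit: d4 := 8
  d5 = d2 - d3*4 - d1*2 = -7/3
  d6 = d1 + d3 = 6
  d7 = d3 - d1*2 = -7
  d8 = d6 - d4 = -2
  d9 = d5/2 - 8 + d7*2 = -139/6
  d10 = d6/4 = 3/2
  d11 = d3/3 + d9/2 = -397/36
Walk from origin (0, 0):
  seg 1: right by d11 = -397/36 → (-397/36, 0)
  seg 2: left by d5 = -7/3 → (-313/36, 0)
  seg 3: down by d4 = 8 → (-313/36, -8)
  seg 4: down by d7 = -7 → (-313/36, -1)
  seg 5: left by d8 = -2 → (-241/36, -1)

d5 = -7/3
d6 = 6
d7 = -7
d8 = -2
d9 = -139/6
d10 = 3/2
d11 = -397/36
endpoint = (-241/36, -1)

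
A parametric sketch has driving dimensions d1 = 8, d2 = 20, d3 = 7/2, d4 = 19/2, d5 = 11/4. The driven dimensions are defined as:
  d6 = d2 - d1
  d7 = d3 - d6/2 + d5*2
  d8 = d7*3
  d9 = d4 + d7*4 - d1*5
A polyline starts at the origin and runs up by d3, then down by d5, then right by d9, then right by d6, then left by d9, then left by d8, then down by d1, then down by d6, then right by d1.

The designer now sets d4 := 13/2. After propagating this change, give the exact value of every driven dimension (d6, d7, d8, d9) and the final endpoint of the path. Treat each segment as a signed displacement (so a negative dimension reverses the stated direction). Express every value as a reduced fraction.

Apply edit: d4 := 13/2
  d6 = d2 - d1 = 12
  d7 = d3 - d6/2 + d5*2 = 3
  d8 = d7*3 = 9
  d9 = d4 + d7*4 - d1*5 = -43/2
Walk from origin (0, 0):
  seg 1: up by d3 = 7/2 → (0, 7/2)
  seg 2: down by d5 = 11/4 → (0, 3/4)
  seg 3: right by d9 = -43/2 → (-43/2, 3/4)
  seg 4: right by d6 = 12 → (-19/2, 3/4)
  seg 5: left by d9 = -43/2 → (12, 3/4)
  seg 6: left by d8 = 9 → (3, 3/4)
  seg 7: down by d1 = 8 → (3, -29/4)
  seg 8: down by d6 = 12 → (3, -77/4)
  seg 9: right by d1 = 8 → (11, -77/4)

d6 = 12
d7 = 3
d8 = 9
d9 = -43/2
endpoint = (11, -77/4)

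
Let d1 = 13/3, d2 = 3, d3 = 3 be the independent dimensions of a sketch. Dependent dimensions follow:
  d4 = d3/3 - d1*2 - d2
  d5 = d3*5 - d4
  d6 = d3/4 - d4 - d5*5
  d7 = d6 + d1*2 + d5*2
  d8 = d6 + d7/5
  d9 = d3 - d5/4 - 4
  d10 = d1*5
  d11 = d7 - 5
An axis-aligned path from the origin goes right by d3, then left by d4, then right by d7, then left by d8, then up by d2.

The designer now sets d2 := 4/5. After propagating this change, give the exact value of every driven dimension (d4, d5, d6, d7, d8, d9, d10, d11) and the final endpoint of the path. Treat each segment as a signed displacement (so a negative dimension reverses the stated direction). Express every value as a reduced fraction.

d4 = -127/15
d5 = 352/15
d6 = -6487/60
d7 = -3151/60
d8 = -5931/50
d9 = -103/15
d10 = 65/3
d11 = -3451/60
endpoint = (7757/100, 4/5)

Apply edit: d2 := 4/5
  d4 = d3/3 - d1*2 - d2 = -127/15
  d5 = d3*5 - d4 = 352/15
  d6 = d3/4 - d4 - d5*5 = -6487/60
  d7 = d6 + d1*2 + d5*2 = -3151/60
  d8 = d6 + d7/5 = -5931/50
  d9 = d3 - d5/4 - 4 = -103/15
  d10 = d1*5 = 65/3
  d11 = d7 - 5 = -3451/60
Walk from origin (0, 0):
  seg 1: right by d3 = 3 → (3, 0)
  seg 2: left by d4 = -127/15 → (172/15, 0)
  seg 3: right by d7 = -3151/60 → (-821/20, 0)
  seg 4: left by d8 = -5931/50 → (7757/100, 0)
  seg 5: up by d2 = 4/5 → (7757/100, 4/5)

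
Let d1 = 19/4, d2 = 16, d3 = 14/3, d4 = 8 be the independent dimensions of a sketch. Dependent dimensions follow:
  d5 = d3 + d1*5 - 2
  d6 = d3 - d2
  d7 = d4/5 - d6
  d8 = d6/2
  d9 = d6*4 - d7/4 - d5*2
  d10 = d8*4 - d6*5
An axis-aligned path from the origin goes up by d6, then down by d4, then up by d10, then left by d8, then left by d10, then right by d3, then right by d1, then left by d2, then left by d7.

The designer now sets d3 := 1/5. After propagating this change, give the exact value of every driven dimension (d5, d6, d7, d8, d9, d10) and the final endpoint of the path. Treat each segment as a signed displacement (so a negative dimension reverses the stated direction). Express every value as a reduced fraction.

d5 = 439/20
d6 = -79/5
d7 = 87/5
d8 = -79/10
d9 = -2229/20
d10 = 237/5
endpoint = (-1359/20, 118/5)

Apply edit: d3 := 1/5
  d5 = d3 + d1*5 - 2 = 439/20
  d6 = d3 - d2 = -79/5
  d7 = d4/5 - d6 = 87/5
  d8 = d6/2 = -79/10
  d9 = d6*4 - d7/4 - d5*2 = -2229/20
  d10 = d8*4 - d6*5 = 237/5
Walk from origin (0, 0):
  seg 1: up by d6 = -79/5 → (0, -79/5)
  seg 2: down by d4 = 8 → (0, -119/5)
  seg 3: up by d10 = 237/5 → (0, 118/5)
  seg 4: left by d8 = -79/10 → (79/10, 118/5)
  seg 5: left by d10 = 237/5 → (-79/2, 118/5)
  seg 6: right by d3 = 1/5 → (-393/10, 118/5)
  seg 7: right by d1 = 19/4 → (-691/20, 118/5)
  seg 8: left by d2 = 16 → (-1011/20, 118/5)
  seg 9: left by d7 = 87/5 → (-1359/20, 118/5)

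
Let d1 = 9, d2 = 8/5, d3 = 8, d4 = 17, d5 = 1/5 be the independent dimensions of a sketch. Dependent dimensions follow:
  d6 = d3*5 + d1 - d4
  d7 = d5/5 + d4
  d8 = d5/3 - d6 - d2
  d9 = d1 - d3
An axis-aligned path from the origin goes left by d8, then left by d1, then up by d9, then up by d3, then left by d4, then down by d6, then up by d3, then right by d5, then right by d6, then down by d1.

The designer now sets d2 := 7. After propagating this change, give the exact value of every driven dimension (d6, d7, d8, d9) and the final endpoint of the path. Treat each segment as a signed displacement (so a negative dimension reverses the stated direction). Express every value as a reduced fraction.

Apply edit: d2 := 7
  d6 = d3*5 + d1 - d4 = 32
  d7 = d5/5 + d4 = 426/25
  d8 = d5/3 - d6 - d2 = -584/15
  d9 = d1 - d3 = 1
Walk from origin (0, 0):
  seg 1: left by d8 = -584/15 → (584/15, 0)
  seg 2: left by d1 = 9 → (449/15, 0)
  seg 3: up by d9 = 1 → (449/15, 1)
  seg 4: up by d3 = 8 → (449/15, 9)
  seg 5: left by d4 = 17 → (194/15, 9)
  seg 6: down by d6 = 32 → (194/15, -23)
  seg 7: up by d3 = 8 → (194/15, -15)
  seg 8: right by d5 = 1/5 → (197/15, -15)
  seg 9: right by d6 = 32 → (677/15, -15)
  seg 10: down by d1 = 9 → (677/15, -24)

d6 = 32
d7 = 426/25
d8 = -584/15
d9 = 1
endpoint = (677/15, -24)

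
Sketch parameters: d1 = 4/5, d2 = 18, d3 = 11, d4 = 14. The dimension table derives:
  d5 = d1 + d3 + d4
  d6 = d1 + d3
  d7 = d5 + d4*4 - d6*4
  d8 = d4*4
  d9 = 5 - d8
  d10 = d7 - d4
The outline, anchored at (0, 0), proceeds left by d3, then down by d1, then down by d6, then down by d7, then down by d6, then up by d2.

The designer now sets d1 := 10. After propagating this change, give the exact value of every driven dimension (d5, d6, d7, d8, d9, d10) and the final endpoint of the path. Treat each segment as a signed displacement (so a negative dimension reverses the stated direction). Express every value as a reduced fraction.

Apply edit: d1 := 10
  d5 = d1 + d3 + d4 = 35
  d6 = d1 + d3 = 21
  d7 = d5 + d4*4 - d6*4 = 7
  d8 = d4*4 = 56
  d9 = 5 - d8 = -51
  d10 = d7 - d4 = -7
Walk from origin (0, 0):
  seg 1: left by d3 = 11 → (-11, 0)
  seg 2: down by d1 = 10 → (-11, -10)
  seg 3: down by d6 = 21 → (-11, -31)
  seg 4: down by d7 = 7 → (-11, -38)
  seg 5: down by d6 = 21 → (-11, -59)
  seg 6: up by d2 = 18 → (-11, -41)

d5 = 35
d6 = 21
d7 = 7
d8 = 56
d9 = -51
d10 = -7
endpoint = (-11, -41)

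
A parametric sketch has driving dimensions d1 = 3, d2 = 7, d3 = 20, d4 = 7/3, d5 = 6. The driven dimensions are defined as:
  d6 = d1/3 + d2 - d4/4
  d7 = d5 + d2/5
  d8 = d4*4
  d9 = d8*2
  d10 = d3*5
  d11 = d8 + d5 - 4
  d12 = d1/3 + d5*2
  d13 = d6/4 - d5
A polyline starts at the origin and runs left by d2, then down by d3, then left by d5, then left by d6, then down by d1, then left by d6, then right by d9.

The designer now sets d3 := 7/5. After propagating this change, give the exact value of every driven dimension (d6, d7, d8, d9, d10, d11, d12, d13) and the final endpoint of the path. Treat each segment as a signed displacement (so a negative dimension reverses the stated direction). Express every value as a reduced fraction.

d6 = 89/12
d7 = 37/5
d8 = 28/3
d9 = 56/3
d10 = 7
d11 = 34/3
d12 = 13
d13 = -199/48
endpoint = (-55/6, -22/5)

Apply edit: d3 := 7/5
  d6 = d1/3 + d2 - d4/4 = 89/12
  d7 = d5 + d2/5 = 37/5
  d8 = d4*4 = 28/3
  d9 = d8*2 = 56/3
  d10 = d3*5 = 7
  d11 = d8 + d5 - 4 = 34/3
  d12 = d1/3 + d5*2 = 13
  d13 = d6/4 - d5 = -199/48
Walk from origin (0, 0):
  seg 1: left by d2 = 7 → (-7, 0)
  seg 2: down by d3 = 7/5 → (-7, -7/5)
  seg 3: left by d5 = 6 → (-13, -7/5)
  seg 4: left by d6 = 89/12 → (-245/12, -7/5)
  seg 5: down by d1 = 3 → (-245/12, -22/5)
  seg 6: left by d6 = 89/12 → (-167/6, -22/5)
  seg 7: right by d9 = 56/3 → (-55/6, -22/5)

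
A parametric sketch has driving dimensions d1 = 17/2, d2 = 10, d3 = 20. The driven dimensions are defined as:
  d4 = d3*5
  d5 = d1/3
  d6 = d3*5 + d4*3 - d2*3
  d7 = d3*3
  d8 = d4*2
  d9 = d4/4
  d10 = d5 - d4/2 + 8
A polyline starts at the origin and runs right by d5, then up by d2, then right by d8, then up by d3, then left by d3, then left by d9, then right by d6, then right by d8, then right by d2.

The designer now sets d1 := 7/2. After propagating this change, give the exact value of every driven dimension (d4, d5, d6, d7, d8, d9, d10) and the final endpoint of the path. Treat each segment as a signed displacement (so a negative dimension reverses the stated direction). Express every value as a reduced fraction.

Apply edit: d1 := 7/2
  d4 = d3*5 = 100
  d5 = d1/3 = 7/6
  d6 = d3*5 + d4*3 - d2*3 = 370
  d7 = d3*3 = 60
  d8 = d4*2 = 200
  d9 = d4/4 = 25
  d10 = d5 - d4/2 + 8 = -245/6
Walk from origin (0, 0):
  seg 1: right by d5 = 7/6 → (7/6, 0)
  seg 2: up by d2 = 10 → (7/6, 10)
  seg 3: right by d8 = 200 → (1207/6, 10)
  seg 4: up by d3 = 20 → (1207/6, 30)
  seg 5: left by d3 = 20 → (1087/6, 30)
  seg 6: left by d9 = 25 → (937/6, 30)
  seg 7: right by d6 = 370 → (3157/6, 30)
  seg 8: right by d8 = 200 → (4357/6, 30)
  seg 9: right by d2 = 10 → (4417/6, 30)

d4 = 100
d5 = 7/6
d6 = 370
d7 = 60
d8 = 200
d9 = 25
d10 = -245/6
endpoint = (4417/6, 30)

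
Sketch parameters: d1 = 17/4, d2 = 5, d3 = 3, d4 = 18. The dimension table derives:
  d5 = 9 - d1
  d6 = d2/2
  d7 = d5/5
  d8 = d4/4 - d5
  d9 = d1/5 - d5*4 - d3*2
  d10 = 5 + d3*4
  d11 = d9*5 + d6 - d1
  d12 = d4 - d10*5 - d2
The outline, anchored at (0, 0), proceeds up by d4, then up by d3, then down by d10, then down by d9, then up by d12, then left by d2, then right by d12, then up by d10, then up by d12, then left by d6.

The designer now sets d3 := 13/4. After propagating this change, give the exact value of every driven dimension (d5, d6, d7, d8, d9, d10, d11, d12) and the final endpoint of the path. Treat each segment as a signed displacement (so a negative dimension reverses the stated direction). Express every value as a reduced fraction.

d5 = 19/4
d6 = 5/2
d7 = 19/20
d8 = -1/4
d9 = -493/20
d10 = 18
d11 = -125
d12 = -77
endpoint = (-169/2, -1081/10)

Apply edit: d3 := 13/4
  d5 = 9 - d1 = 19/4
  d6 = d2/2 = 5/2
  d7 = d5/5 = 19/20
  d8 = d4/4 - d5 = -1/4
  d9 = d1/5 - d5*4 - d3*2 = -493/20
  d10 = 5 + d3*4 = 18
  d11 = d9*5 + d6 - d1 = -125
  d12 = d4 - d10*5 - d2 = -77
Walk from origin (0, 0):
  seg 1: up by d4 = 18 → (0, 18)
  seg 2: up by d3 = 13/4 → (0, 85/4)
  seg 3: down by d10 = 18 → (0, 13/4)
  seg 4: down by d9 = -493/20 → (0, 279/10)
  seg 5: up by d12 = -77 → (0, -491/10)
  seg 6: left by d2 = 5 → (-5, -491/10)
  seg 7: right by d12 = -77 → (-82, -491/10)
  seg 8: up by d10 = 18 → (-82, -311/10)
  seg 9: up by d12 = -77 → (-82, -1081/10)
  seg 10: left by d6 = 5/2 → (-169/2, -1081/10)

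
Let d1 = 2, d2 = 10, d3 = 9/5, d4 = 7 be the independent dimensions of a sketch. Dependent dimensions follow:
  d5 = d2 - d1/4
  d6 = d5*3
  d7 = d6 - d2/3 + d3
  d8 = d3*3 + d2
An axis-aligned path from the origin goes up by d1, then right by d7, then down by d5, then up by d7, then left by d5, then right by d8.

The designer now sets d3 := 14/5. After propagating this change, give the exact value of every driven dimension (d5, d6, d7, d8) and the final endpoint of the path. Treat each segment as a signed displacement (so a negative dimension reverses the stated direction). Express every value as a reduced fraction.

d5 = 19/2
d6 = 57/2
d7 = 839/30
d8 = 92/5
endpoint = (553/15, 307/15)

Apply edit: d3 := 14/5
  d5 = d2 - d1/4 = 19/2
  d6 = d5*3 = 57/2
  d7 = d6 - d2/3 + d3 = 839/30
  d8 = d3*3 + d2 = 92/5
Walk from origin (0, 0):
  seg 1: up by d1 = 2 → (0, 2)
  seg 2: right by d7 = 839/30 → (839/30, 2)
  seg 3: down by d5 = 19/2 → (839/30, -15/2)
  seg 4: up by d7 = 839/30 → (839/30, 307/15)
  seg 5: left by d5 = 19/2 → (277/15, 307/15)
  seg 6: right by d8 = 92/5 → (553/15, 307/15)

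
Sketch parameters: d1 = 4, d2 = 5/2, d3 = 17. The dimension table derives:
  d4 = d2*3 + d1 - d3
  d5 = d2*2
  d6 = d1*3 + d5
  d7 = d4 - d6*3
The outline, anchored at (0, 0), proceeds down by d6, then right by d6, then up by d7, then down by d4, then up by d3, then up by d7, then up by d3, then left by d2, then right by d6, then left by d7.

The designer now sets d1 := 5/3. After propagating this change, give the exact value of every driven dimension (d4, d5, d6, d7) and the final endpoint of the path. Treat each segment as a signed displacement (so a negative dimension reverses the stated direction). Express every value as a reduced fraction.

Apply edit: d1 := 5/3
  d4 = d2*3 + d1 - d3 = -47/6
  d5 = d2*2 = 5
  d6 = d1*3 + d5 = 10
  d7 = d4 - d6*3 = -227/6
Walk from origin (0, 0):
  seg 1: down by d6 = 10 → (0, -10)
  seg 2: right by d6 = 10 → (10, -10)
  seg 3: up by d7 = -227/6 → (10, -287/6)
  seg 4: down by d4 = -47/6 → (10, -40)
  seg 5: up by d3 = 17 → (10, -23)
  seg 6: up by d7 = -227/6 → (10, -365/6)
  seg 7: up by d3 = 17 → (10, -263/6)
  seg 8: left by d2 = 5/2 → (15/2, -263/6)
  seg 9: right by d6 = 10 → (35/2, -263/6)
  seg 10: left by d7 = -227/6 → (166/3, -263/6)

d4 = -47/6
d5 = 5
d6 = 10
d7 = -227/6
endpoint = (166/3, -263/6)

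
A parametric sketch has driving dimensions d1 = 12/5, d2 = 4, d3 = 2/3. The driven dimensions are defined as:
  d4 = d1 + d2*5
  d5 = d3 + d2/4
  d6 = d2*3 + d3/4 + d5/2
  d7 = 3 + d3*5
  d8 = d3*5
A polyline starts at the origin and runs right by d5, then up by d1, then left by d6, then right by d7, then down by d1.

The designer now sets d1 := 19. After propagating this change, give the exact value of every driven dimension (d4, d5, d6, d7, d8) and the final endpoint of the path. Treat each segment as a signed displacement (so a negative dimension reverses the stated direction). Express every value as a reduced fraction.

d4 = 39
d5 = 5/3
d6 = 13
d7 = 19/3
d8 = 10/3
endpoint = (-5, 0)

Apply edit: d1 := 19
  d4 = d1 + d2*5 = 39
  d5 = d3 + d2/4 = 5/3
  d6 = d2*3 + d3/4 + d5/2 = 13
  d7 = 3 + d3*5 = 19/3
  d8 = d3*5 = 10/3
Walk from origin (0, 0):
  seg 1: right by d5 = 5/3 → (5/3, 0)
  seg 2: up by d1 = 19 → (5/3, 19)
  seg 3: left by d6 = 13 → (-34/3, 19)
  seg 4: right by d7 = 19/3 → (-5, 19)
  seg 5: down by d1 = 19 → (-5, 0)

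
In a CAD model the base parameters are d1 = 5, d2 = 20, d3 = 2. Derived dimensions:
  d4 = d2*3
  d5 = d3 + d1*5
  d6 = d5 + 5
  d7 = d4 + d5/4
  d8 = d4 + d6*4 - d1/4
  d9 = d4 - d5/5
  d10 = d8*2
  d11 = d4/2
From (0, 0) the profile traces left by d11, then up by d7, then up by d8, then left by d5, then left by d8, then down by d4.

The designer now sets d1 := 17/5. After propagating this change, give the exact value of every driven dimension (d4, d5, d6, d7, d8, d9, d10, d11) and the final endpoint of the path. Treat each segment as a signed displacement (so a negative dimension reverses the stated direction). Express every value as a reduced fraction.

Apply edit: d1 := 17/5
  d4 = d2*3 = 60
  d5 = d3 + d1*5 = 19
  d6 = d5 + 5 = 24
  d7 = d4 + d5/4 = 259/4
  d8 = d4 + d6*4 - d1/4 = 3103/20
  d9 = d4 - d5/5 = 281/5
  d10 = d8*2 = 3103/10
  d11 = d4/2 = 30
Walk from origin (0, 0):
  seg 1: left by d11 = 30 → (-30, 0)
  seg 2: up by d7 = 259/4 → (-30, 259/4)
  seg 3: up by d8 = 3103/20 → (-30, 2199/10)
  seg 4: left by d5 = 19 → (-49, 2199/10)
  seg 5: left by d8 = 3103/20 → (-4083/20, 2199/10)
  seg 6: down by d4 = 60 → (-4083/20, 1599/10)

d4 = 60
d5 = 19
d6 = 24
d7 = 259/4
d8 = 3103/20
d9 = 281/5
d10 = 3103/10
d11 = 30
endpoint = (-4083/20, 1599/10)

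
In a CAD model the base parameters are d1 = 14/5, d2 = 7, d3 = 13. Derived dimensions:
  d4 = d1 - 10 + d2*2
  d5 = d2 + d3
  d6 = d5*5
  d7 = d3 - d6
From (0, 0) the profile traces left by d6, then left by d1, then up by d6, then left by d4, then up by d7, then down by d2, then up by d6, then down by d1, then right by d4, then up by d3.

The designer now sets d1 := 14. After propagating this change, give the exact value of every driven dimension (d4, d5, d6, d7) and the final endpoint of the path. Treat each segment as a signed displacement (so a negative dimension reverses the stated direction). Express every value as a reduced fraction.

Apply edit: d1 := 14
  d4 = d1 - 10 + d2*2 = 18
  d5 = d2 + d3 = 20
  d6 = d5*5 = 100
  d7 = d3 - d6 = -87
Walk from origin (0, 0):
  seg 1: left by d6 = 100 → (-100, 0)
  seg 2: left by d1 = 14 → (-114, 0)
  seg 3: up by d6 = 100 → (-114, 100)
  seg 4: left by d4 = 18 → (-132, 100)
  seg 5: up by d7 = -87 → (-132, 13)
  seg 6: down by d2 = 7 → (-132, 6)
  seg 7: up by d6 = 100 → (-132, 106)
  seg 8: down by d1 = 14 → (-132, 92)
  seg 9: right by d4 = 18 → (-114, 92)
  seg 10: up by d3 = 13 → (-114, 105)

d4 = 18
d5 = 20
d6 = 100
d7 = -87
endpoint = (-114, 105)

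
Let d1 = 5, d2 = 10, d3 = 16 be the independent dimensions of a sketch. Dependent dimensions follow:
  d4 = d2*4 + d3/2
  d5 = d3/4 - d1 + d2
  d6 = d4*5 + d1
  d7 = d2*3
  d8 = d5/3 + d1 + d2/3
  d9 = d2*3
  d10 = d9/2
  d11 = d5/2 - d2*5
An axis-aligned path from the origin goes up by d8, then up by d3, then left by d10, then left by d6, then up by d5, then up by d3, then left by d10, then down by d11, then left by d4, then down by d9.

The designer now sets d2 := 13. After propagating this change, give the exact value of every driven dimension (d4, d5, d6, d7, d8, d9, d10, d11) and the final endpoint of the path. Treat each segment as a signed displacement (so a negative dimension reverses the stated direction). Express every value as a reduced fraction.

d4 = 60
d5 = 12
d6 = 305
d7 = 39
d8 = 40/3
d9 = 39
d10 = 39/2
d11 = -59
endpoint = (-404, 232/3)

Apply edit: d2 := 13
  d4 = d2*4 + d3/2 = 60
  d5 = d3/4 - d1 + d2 = 12
  d6 = d4*5 + d1 = 305
  d7 = d2*3 = 39
  d8 = d5/3 + d1 + d2/3 = 40/3
  d9 = d2*3 = 39
  d10 = d9/2 = 39/2
  d11 = d5/2 - d2*5 = -59
Walk from origin (0, 0):
  seg 1: up by d8 = 40/3 → (0, 40/3)
  seg 2: up by d3 = 16 → (0, 88/3)
  seg 3: left by d10 = 39/2 → (-39/2, 88/3)
  seg 4: left by d6 = 305 → (-649/2, 88/3)
  seg 5: up by d5 = 12 → (-649/2, 124/3)
  seg 6: up by d3 = 16 → (-649/2, 172/3)
  seg 7: left by d10 = 39/2 → (-344, 172/3)
  seg 8: down by d11 = -59 → (-344, 349/3)
  seg 9: left by d4 = 60 → (-404, 349/3)
  seg 10: down by d9 = 39 → (-404, 232/3)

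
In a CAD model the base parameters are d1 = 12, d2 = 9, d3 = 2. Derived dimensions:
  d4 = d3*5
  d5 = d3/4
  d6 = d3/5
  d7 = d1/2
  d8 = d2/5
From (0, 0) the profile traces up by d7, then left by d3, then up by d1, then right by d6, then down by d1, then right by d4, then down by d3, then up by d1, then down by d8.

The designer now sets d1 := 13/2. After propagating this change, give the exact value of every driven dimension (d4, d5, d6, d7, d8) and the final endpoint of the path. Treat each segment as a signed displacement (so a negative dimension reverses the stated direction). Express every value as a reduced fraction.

Apply edit: d1 := 13/2
  d4 = d3*5 = 10
  d5 = d3/4 = 1/2
  d6 = d3/5 = 2/5
  d7 = d1/2 = 13/4
  d8 = d2/5 = 9/5
Walk from origin (0, 0):
  seg 1: up by d7 = 13/4 → (0, 13/4)
  seg 2: left by d3 = 2 → (-2, 13/4)
  seg 3: up by d1 = 13/2 → (-2, 39/4)
  seg 4: right by d6 = 2/5 → (-8/5, 39/4)
  seg 5: down by d1 = 13/2 → (-8/5, 13/4)
  seg 6: right by d4 = 10 → (42/5, 13/4)
  seg 7: down by d3 = 2 → (42/5, 5/4)
  seg 8: up by d1 = 13/2 → (42/5, 31/4)
  seg 9: down by d8 = 9/5 → (42/5, 119/20)

d4 = 10
d5 = 1/2
d6 = 2/5
d7 = 13/4
d8 = 9/5
endpoint = (42/5, 119/20)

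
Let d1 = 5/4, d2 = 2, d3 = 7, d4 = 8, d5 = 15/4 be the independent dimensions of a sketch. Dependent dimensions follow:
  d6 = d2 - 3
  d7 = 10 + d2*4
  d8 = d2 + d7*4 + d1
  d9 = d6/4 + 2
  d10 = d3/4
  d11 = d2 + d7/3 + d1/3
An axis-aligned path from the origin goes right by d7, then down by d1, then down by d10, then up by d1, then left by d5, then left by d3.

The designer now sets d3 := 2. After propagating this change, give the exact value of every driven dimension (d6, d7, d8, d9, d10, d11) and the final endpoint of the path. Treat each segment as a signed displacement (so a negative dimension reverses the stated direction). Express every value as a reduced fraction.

d6 = -1
d7 = 18
d8 = 301/4
d9 = 7/4
d10 = 1/2
d11 = 101/12
endpoint = (49/4, -1/2)

Apply edit: d3 := 2
  d6 = d2 - 3 = -1
  d7 = 10 + d2*4 = 18
  d8 = d2 + d7*4 + d1 = 301/4
  d9 = d6/4 + 2 = 7/4
  d10 = d3/4 = 1/2
  d11 = d2 + d7/3 + d1/3 = 101/12
Walk from origin (0, 0):
  seg 1: right by d7 = 18 → (18, 0)
  seg 2: down by d1 = 5/4 → (18, -5/4)
  seg 3: down by d10 = 1/2 → (18, -7/4)
  seg 4: up by d1 = 5/4 → (18, -1/2)
  seg 5: left by d5 = 15/4 → (57/4, -1/2)
  seg 6: left by d3 = 2 → (49/4, -1/2)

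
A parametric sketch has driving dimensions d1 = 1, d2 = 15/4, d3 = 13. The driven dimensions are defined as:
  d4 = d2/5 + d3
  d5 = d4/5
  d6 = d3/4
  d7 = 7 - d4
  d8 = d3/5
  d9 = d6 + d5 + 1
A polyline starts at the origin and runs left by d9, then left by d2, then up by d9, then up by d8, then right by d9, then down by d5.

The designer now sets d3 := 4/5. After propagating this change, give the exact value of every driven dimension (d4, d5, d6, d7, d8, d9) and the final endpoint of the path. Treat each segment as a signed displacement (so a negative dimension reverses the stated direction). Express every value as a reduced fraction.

d4 = 31/20
d5 = 31/100
d6 = 1/5
d7 = 109/20
d8 = 4/25
d9 = 151/100
endpoint = (-15/4, 34/25)

Apply edit: d3 := 4/5
  d4 = d2/5 + d3 = 31/20
  d5 = d4/5 = 31/100
  d6 = d3/4 = 1/5
  d7 = 7 - d4 = 109/20
  d8 = d3/5 = 4/25
  d9 = d6 + d5 + 1 = 151/100
Walk from origin (0, 0):
  seg 1: left by d9 = 151/100 → (-151/100, 0)
  seg 2: left by d2 = 15/4 → (-263/50, 0)
  seg 3: up by d9 = 151/100 → (-263/50, 151/100)
  seg 4: up by d8 = 4/25 → (-263/50, 167/100)
  seg 5: right by d9 = 151/100 → (-15/4, 167/100)
  seg 6: down by d5 = 31/100 → (-15/4, 34/25)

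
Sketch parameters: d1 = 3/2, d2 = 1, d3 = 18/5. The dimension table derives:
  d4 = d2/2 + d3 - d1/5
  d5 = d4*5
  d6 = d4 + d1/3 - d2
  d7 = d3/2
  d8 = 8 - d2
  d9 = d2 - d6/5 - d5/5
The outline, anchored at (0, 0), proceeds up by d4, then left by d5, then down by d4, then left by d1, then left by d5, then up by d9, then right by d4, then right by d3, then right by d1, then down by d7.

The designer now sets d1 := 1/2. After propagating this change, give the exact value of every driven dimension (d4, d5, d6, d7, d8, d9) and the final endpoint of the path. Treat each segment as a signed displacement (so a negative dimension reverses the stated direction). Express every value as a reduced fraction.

Apply edit: d1 := 1/2
  d4 = d2/2 + d3 - d1/5 = 4
  d5 = d4*5 = 20
  d6 = d4 + d1/3 - d2 = 19/6
  d7 = d3/2 = 9/5
  d8 = 8 - d2 = 7
  d9 = d2 - d6/5 - d5/5 = -109/30
Walk from origin (0, 0):
  seg 1: up by d4 = 4 → (0, 4)
  seg 2: left by d5 = 20 → (-20, 4)
  seg 3: down by d4 = 4 → (-20, 0)
  seg 4: left by d1 = 1/2 → (-41/2, 0)
  seg 5: left by d5 = 20 → (-81/2, 0)
  seg 6: up by d9 = -109/30 → (-81/2, -109/30)
  seg 7: right by d4 = 4 → (-73/2, -109/30)
  seg 8: right by d3 = 18/5 → (-329/10, -109/30)
  seg 9: right by d1 = 1/2 → (-162/5, -109/30)
  seg 10: down by d7 = 9/5 → (-162/5, -163/30)

d4 = 4
d5 = 20
d6 = 19/6
d7 = 9/5
d8 = 7
d9 = -109/30
endpoint = (-162/5, -163/30)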